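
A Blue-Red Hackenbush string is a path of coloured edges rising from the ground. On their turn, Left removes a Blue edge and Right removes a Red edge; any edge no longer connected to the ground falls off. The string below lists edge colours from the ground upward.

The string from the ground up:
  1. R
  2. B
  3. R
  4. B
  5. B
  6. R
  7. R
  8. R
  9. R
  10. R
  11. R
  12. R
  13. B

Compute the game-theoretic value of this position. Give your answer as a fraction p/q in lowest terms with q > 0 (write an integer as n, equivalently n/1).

-2557/4096

G_1 [R]  L=[(no moves)]  R=[0]  => -1
G_2 [RB]  L=[-1]  R=[0]  => -1/2
G_3 [RBR]  L=[-1]  R=[-1/2, 0]  => -3/4
G_4 [RBRB]  L=[-1, -3/4]  R=[-1/2, 0]  => -5/8
G_5 [RBRBB]  L=[-1, -3/4, -5/8]  R=[-1/2, 0]  => -9/16
G_6 [RBRBBR]  L=[-1, -3/4, -5/8]  R=[-9/16, -1/2, 0]  => -19/32
G_7 [RBRBBRR]  L=[-1, -3/4, -5/8]  R=[-19/32, -9/16, -1/2, 0]  => -39/64
G_8 [RBRBBRRR]  L=[-1, -3/4, -5/8]  R=[-39/64, -19/32, -9/16, -1/2, 0]  => -79/128
G_9 [RBRBBRRRR]  L=[-1, -3/4, -5/8]  R=[-79/128, -39/64, -19/32, -9/16, -1/2, 0]  => -159/256
G_10 [RBRBBRRRRR]  L=[-1, -3/4, -5/8]  R=[-159/256, -79/128, -39/64, -19/32, -9/16, -1/2, 0]  => -319/512
G_11 [RBRBBRRRRRR]  L=[-1, -3/4, -5/8]  R=[-319/512, -159/256, -79/128, -39/64, -19/32, -9/16, -1/2, 0]  => -639/1024
G_12 [RBRBBRRRRRRR]  L=[-1, -3/4, -5/8]  R=[-639/1024, -319/512, -159/256, -79/128, -39/64, -19/32, -9/16, -1/2, 0]  => -1279/2048
G_13 [RBRBBRRRRRRRB]  L=[-1, -3/4, -5/8, -1279/2048]  R=[-639/1024, -319/512, -159/256, -79/128, -39/64, -19/32, -9/16, -1/2, 0]  => -2557/4096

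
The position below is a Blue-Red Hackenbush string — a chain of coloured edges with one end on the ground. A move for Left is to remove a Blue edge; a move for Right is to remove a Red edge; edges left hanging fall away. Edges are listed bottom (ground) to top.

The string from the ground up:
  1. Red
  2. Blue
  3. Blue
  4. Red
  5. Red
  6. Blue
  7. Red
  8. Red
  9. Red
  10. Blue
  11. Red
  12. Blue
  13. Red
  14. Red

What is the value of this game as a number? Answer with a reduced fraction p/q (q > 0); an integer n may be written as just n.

Prefix values for Red Blue Blue Red Red Blue Red Red Red Blue Red Blue Red Red via {L|R} + simplicity:
1 of 14 · R · max L −∞ · min R 0 -> -1
2 of 14 · RB · max L -1 · min R 0 -> -1/2
3 of 14 · RBB · max L -1/2 · min R 0 -> -1/4
4 of 14 · RBBR · max L -1/2 · min R -1/4 -> -3/8
5 of 14 · RBBRR · max L -1/2 · min R -3/8 -> -7/16
6 of 14 · RBBRRB · max L -7/16 · min R -3/8 -> -13/32
7 of 14 · RBBRRBR · max L -7/16 · min R -13/32 -> -27/64
8 of 14 · RBBRRBRR · max L -7/16 · min R -27/64 -> -55/128
9 of 14 · RBBRRBRRR · max L -7/16 · min R -55/128 -> -111/256
10 of 14 · RBBRRBRRRB · max L -111/256 · min R -55/128 -> -221/512
11 of 14 · RBBRRBRRRBR · max L -111/256 · min R -221/512 -> -443/1024
12 of 14 · RBBRRBRRRBRB · max L -443/1024 · min R -221/512 -> -885/2048
13 of 14 · RBBRRBRRRBRBR · max L -443/1024 · min R -885/2048 -> -1771/4096
14 of 14 · RBBRRBRRRBRBRR · max L -443/1024 · min R -1771/4096 -> -3543/8192

-3543/8192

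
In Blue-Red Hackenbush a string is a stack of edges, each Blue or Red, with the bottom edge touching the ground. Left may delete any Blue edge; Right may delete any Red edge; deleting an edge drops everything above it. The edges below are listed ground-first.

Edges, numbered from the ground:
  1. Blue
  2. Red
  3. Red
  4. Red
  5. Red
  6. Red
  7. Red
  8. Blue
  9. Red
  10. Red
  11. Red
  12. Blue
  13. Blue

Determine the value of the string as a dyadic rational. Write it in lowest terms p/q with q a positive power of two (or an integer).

71/4096

Build G(s[:k]) for k = 1..13, string s = Blue Red Red Red Red Red Red Blue Red Red Red Blue Blue.
G_1 [B]  L=[0]  R=[none]  gives 1
G_2 [BR]  L=[0]  R=[1]  gives 1/2
G_3 [BRR]  L=[0]  R=[1/2, 1]  gives 1/4
G_4 [BRRR]  L=[0]  R=[1/4, 1/2, 1]  gives 1/8
G_5 [BRRRR]  L=[0]  R=[1/8, 1/4, 1/2, 1]  gives 1/16
G_6 [BRRRRR]  L=[0]  R=[1/16, 1/8, 1/4, 1/2, 1]  gives 1/32
G_7 [BRRRRRR]  L=[0]  R=[1/32, 1/16, 1/8, 1/4, 1/2, 1]  gives 1/64
G_8 [BRRRRRRB]  L=[0, 1/64]  R=[1/32, 1/16, 1/8, 1/4, 1/2, 1]  gives 3/128
G_9 [BRRRRRRBR]  L=[0, 1/64]  R=[3/128, 1/32, 1/16, 1/8, 1/4, 1/2, 1]  gives 5/256
G_10 [BRRRRRRBRR]  L=[0, 1/64]  R=[5/256, 3/128, 1/32, 1/16, 1/8, 1/4, 1/2, 1]  gives 9/512
G_11 [BRRRRRRBRRR]  L=[0, 1/64]  R=[9/512, 5/256, 3/128, 1/32, 1/16, 1/8, 1/4, 1/2, 1]  gives 17/1024
G_12 [BRRRRRRBRRRB]  L=[0, 1/64, 17/1024]  R=[9/512, 5/256, 3/128, 1/32, 1/16, 1/8, 1/4, 1/2, 1]  gives 35/2048
G_13 [BRRRRRRBRRRBB]  L=[0, 1/64, 17/1024, 35/2048]  R=[9/512, 5/256, 3/128, 1/32, 1/16, 1/8, 1/4, 1/2, 1]  gives 71/4096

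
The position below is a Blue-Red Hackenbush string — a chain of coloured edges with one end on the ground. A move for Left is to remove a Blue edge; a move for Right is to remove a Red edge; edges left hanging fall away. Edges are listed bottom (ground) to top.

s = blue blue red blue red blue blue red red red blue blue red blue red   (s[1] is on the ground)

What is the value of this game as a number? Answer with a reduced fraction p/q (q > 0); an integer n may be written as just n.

13877/8192

1 of 15 · b · max L 0 · min R +∞ -> 1
2 of 15 · bb · max L 1 · min R +∞ -> 2
3 of 15 · bbr · max L 1 · min R 2 -> 3/2
4 of 15 · bbrb · max L 3/2 · min R 2 -> 7/4
5 of 15 · bbrbr · max L 3/2 · min R 7/4 -> 13/8
6 of 15 · bbrbrb · max L 13/8 · min R 7/4 -> 27/16
7 of 15 · bbrbrbb · max L 27/16 · min R 7/4 -> 55/32
8 of 15 · bbrbrbbr · max L 27/16 · min R 55/32 -> 109/64
9 of 15 · bbrbrbbrr · max L 27/16 · min R 109/64 -> 217/128
10 of 15 · bbrbrbbrrr · max L 27/16 · min R 217/128 -> 433/256
11 of 15 · bbrbrbbrrrb · max L 433/256 · min R 217/128 -> 867/512
12 of 15 · bbrbrbbrrrbb · max L 867/512 · min R 217/128 -> 1735/1024
13 of 15 · bbrbrbbrrrbbr · max L 867/512 · min R 1735/1024 -> 3469/2048
14 of 15 · bbrbrbbrrrbbrb · max L 3469/2048 · min R 1735/1024 -> 6939/4096
15 of 15 · bbrbrbbrrrbbrbr · max L 3469/2048 · min R 6939/4096 -> 13877/8192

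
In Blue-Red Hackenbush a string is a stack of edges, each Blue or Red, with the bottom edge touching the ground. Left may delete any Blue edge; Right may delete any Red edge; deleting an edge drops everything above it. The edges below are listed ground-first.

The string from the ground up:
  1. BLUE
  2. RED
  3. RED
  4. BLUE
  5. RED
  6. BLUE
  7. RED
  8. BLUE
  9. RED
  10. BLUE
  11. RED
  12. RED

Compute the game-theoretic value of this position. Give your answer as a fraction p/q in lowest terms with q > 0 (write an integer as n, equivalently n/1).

Prefix values for BLUE RED RED BLUE RED BLUE RED BLUE RED BLUE RED RED via {L|R} + simplicity:
1 of 12 · B · max L 0 · min R +∞ -> 1
2 of 12 · BR · max L 0 · min R 1 -> 1/2
3 of 12 · BRR · max L 0 · min R 1/2 -> 1/4
4 of 12 · BRRB · max L 1/4 · min R 1/2 -> 3/8
5 of 12 · BRRBR · max L 1/4 · min R 3/8 -> 5/16
6 of 12 · BRRBRB · max L 5/16 · min R 3/8 -> 11/32
7 of 12 · BRRBRBR · max L 5/16 · min R 11/32 -> 21/64
8 of 12 · BRRBRBRB · max L 21/64 · min R 11/32 -> 43/128
9 of 12 · BRRBRBRBR · max L 21/64 · min R 43/128 -> 85/256
10 of 12 · BRRBRBRBRB · max L 85/256 · min R 43/128 -> 171/512
11 of 12 · BRRBRBRBRBR · max L 85/256 · min R 171/512 -> 341/1024
12 of 12 · BRRBRBRBRBRR · max L 85/256 · min R 341/1024 -> 681/2048

681/2048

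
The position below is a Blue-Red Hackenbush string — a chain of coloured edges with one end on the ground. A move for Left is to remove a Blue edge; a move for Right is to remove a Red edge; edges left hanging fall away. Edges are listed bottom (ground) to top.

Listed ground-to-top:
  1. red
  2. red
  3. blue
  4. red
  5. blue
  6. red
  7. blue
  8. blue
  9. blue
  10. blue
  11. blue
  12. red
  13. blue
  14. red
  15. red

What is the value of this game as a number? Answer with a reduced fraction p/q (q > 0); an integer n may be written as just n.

-13335/8192

Recurse on prefixes of the 15-edge string red red blue red blue red blue blue blue blue blue red blue red red:
step 1: add red to get r; options L={ — } R={ 0 } gives -1
step 2: add red to get rr; options L={ — } R={ -1, 0 } gives -2
step 3: add blue to get rrb; options L={ -2 } R={ -1, 0 } gives -3/2
step 4: add red to get rrbr; options L={ -2 } R={ -3/2, -1, 0 } gives -7/4
step 5: add blue to get rrbrb; options L={ -2, -7/4 } R={ -3/2, -1, 0 } gives -13/8
step 6: add red to get rrbrbr; options L={ -2, -7/4 } R={ -13/8, -3/2, -1, 0 } gives -27/16
step 7: add blue to get rrbrbrb; options L={ -2, -7/4, -27/16 } R={ -13/8, -3/2, -1, 0 } gives -53/32
step 8: add blue to get rrbrbrbb; options L={ -2, -7/4, -27/16, -53/32 } R={ -13/8, -3/2, -1, 0 } gives -105/64
step 9: add blue to get rrbrbrbbb; options L={ -2, -7/4, -27/16, -53/32, -105/64 } R={ -13/8, -3/2, -1, 0 } gives -209/128
step 10: add blue to get rrbrbrbbbb; options L={ -2, -7/4, -27/16, -53/32, -105/64, -209/128 } R={ -13/8, -3/2, -1, 0 } gives -417/256
step 11: add blue to get rrbrbrbbbbb; options L={ -2, -7/4, -27/16, -53/32, -105/64, -209/128, -417/256 } R={ -13/8, -3/2, -1, 0 } gives -833/512
step 12: add red to get rrbrbrbbbbbr; options L={ -2, -7/4, -27/16, -53/32, -105/64, -209/128, -417/256 } R={ -833/512, -13/8, -3/2, -1, 0 } gives -1667/1024
step 13: add blue to get rrbrbrbbbbbrb; options L={ -2, -7/4, -27/16, -53/32, -105/64, -209/128, -417/256, -1667/1024 } R={ -833/512, -13/8, -3/2, -1, 0 } gives -3333/2048
step 14: add red to get rrbrbrbbbbbrbr; options L={ -2, -7/4, -27/16, -53/32, -105/64, -209/128, -417/256, -1667/1024 } R={ -3333/2048, -833/512, -13/8, -3/2, -1, 0 } gives -6667/4096
step 15: add red to get rrbrbrbbbbbrbrr; options L={ -2, -7/4, -27/16, -53/32, -105/64, -209/128, -417/256, -1667/1024 } R={ -6667/4096, -3333/2048, -833/512, -13/8, -3/2, -1, 0 } gives -13335/8192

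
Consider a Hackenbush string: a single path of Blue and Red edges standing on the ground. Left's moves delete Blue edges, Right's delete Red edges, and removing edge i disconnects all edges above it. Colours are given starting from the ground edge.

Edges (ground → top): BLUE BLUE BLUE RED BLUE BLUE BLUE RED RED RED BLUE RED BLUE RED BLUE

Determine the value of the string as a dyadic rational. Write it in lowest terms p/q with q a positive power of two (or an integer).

11819/4096

B: Left { 0 }, Right { (no moves) } — simplest 1
BB: Left { 0 1 }, Right { (no moves) } — simplest 2
BBB: Left { 0 1 2 }, Right { (no moves) } — simplest 3
BBBR: Left { 0 1 2 }, Right { 3 } — simplest 5/2
BBBRB: Left { 0 1 2 5/2 }, Right { 3 } — simplest 11/4
BBBRBB: Left { 0 1 2 5/2 11/4 }, Right { 3 } — simplest 23/8
BBBRBBB: Left { 0 1 2 5/2 11/4 23/8 }, Right { 3 } — simplest 47/16
BBBRBBBR: Left { 0 1 2 5/2 11/4 23/8 }, Right { 47/16 3 } — simplest 93/32
BBBRBBBRR: Left { 0 1 2 5/2 11/4 23/8 }, Right { 93/32 47/16 3 } — simplest 185/64
BBBRBBBRRR: Left { 0 1 2 5/2 11/4 23/8 }, Right { 185/64 93/32 47/16 3 } — simplest 369/128
BBBRBBBRRRB: Left { 0 1 2 5/2 11/4 23/8 369/128 }, Right { 185/64 93/32 47/16 3 } — simplest 739/256
BBBRBBBRRRBR: Left { 0 1 2 5/2 11/4 23/8 369/128 }, Right { 739/256 185/64 93/32 47/16 3 } — simplest 1477/512
BBBRBBBRRRBRB: Left { 0 1 2 5/2 11/4 23/8 369/128 1477/512 }, Right { 739/256 185/64 93/32 47/16 3 } — simplest 2955/1024
BBBRBBBRRRBRBR: Left { 0 1 2 5/2 11/4 23/8 369/128 1477/512 }, Right { 2955/1024 739/256 185/64 93/32 47/16 3 } — simplest 5909/2048
BBBRBBBRRRBRBRB: Left { 0 1 2 5/2 11/4 23/8 369/128 1477/512 5909/2048 }, Right { 2955/1024 739/256 185/64 93/32 47/16 3 } — simplest 11819/4096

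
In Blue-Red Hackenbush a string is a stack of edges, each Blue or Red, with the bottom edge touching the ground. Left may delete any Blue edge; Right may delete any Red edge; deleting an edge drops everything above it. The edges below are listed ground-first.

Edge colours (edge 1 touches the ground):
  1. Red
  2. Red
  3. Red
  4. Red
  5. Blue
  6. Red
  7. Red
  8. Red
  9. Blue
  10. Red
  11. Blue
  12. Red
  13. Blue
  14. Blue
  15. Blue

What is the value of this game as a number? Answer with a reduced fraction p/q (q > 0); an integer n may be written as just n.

Recurse on prefixes of the 15-edge string Red Red Red Red Blue Red Red Red Blue Red Blue Red Blue Blue Blue:
1 of 15 · R · max L −∞ · min R 0 ⇒ -1
2 of 15 · RR · max L −∞ · min R -1 ⇒ -2
3 of 15 · RRR · max L −∞ · min R -2 ⇒ -3
4 of 15 · RRRR · max L −∞ · min R -3 ⇒ -4
5 of 15 · RRRRB · max L -4 · min R -3 ⇒ -7/2
6 of 15 · RRRRBR · max L -4 · min R -7/2 ⇒ -15/4
7 of 15 · RRRRBRR · max L -4 · min R -15/4 ⇒ -31/8
8 of 15 · RRRRBRRR · max L -4 · min R -31/8 ⇒ -63/16
9 of 15 · RRRRBRRRB · max L -63/16 · min R -31/8 ⇒ -125/32
10 of 15 · RRRRBRRRBR · max L -63/16 · min R -125/32 ⇒ -251/64
11 of 15 · RRRRBRRRBRB · max L -251/64 · min R -125/32 ⇒ -501/128
12 of 15 · RRRRBRRRBRBR · max L -251/64 · min R -501/128 ⇒ -1003/256
13 of 15 · RRRRBRRRBRBRB · max L -1003/256 · min R -501/128 ⇒ -2005/512
14 of 15 · RRRRBRRRBRBRBB · max L -2005/512 · min R -501/128 ⇒ -4009/1024
15 of 15 · RRRRBRRRBRBRBBB · max L -4009/1024 · min R -501/128 ⇒ -8017/2048

-8017/2048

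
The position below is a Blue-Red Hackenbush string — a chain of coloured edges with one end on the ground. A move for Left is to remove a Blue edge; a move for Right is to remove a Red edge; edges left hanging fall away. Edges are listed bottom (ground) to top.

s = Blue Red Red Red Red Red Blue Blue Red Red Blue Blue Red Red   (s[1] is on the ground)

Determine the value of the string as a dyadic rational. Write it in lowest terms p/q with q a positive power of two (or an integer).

value(B) = { 0 | (no moves) } so 1
value(BR) = { 0 | 1 } so 1/2
value(BRR) = { 0 | 1/2; 1 } so 1/4
value(BRRR) = { 0 | 1/4; 1/2; 1 } so 1/8
value(BRRRR) = { 0 | 1/8; 1/4; 1/2; 1 } so 1/16
value(BRRRRR) = { 0 | 1/16; 1/8; 1/4; 1/2; 1 } so 1/32
value(BRRRRRB) = { 0; 1/32 | 1/16; 1/8; 1/4; 1/2; 1 } so 3/64
value(BRRRRRBB) = { 0; 1/32; 3/64 | 1/16; 1/8; 1/4; 1/2; 1 } so 7/128
value(BRRRRRBBR) = { 0; 1/32; 3/64 | 7/128; 1/16; 1/8; 1/4; 1/2; 1 } so 13/256
value(BRRRRRBBRR) = { 0; 1/32; 3/64 | 13/256; 7/128; 1/16; 1/8; 1/4; 1/2; 1 } so 25/512
value(BRRRRRBBRRB) = { 0; 1/32; 3/64; 25/512 | 13/256; 7/128; 1/16; 1/8; 1/4; 1/2; 1 } so 51/1024
value(BRRRRRBBRRBB) = { 0; 1/32; 3/64; 25/512; 51/1024 | 13/256; 7/128; 1/16; 1/8; 1/4; 1/2; 1 } so 103/2048
value(BRRRRRBBRRBBR) = { 0; 1/32; 3/64; 25/512; 51/1024 | 103/2048; 13/256; 7/128; 1/16; 1/8; 1/4; 1/2; 1 } so 205/4096
value(BRRRRRBBRRBBRR) = { 0; 1/32; 3/64; 25/512; 51/1024 | 205/4096; 103/2048; 13/256; 7/128; 1/16; 1/8; 1/4; 1/2; 1 } so 409/8192

409/8192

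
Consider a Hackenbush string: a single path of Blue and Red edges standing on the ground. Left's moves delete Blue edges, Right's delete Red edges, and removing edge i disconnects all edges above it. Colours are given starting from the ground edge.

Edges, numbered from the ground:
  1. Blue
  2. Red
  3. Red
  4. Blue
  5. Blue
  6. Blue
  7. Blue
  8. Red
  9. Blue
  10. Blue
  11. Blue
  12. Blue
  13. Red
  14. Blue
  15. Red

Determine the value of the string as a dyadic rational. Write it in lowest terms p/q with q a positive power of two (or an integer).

7925/16384

Build value(s[:k]) for k = 1..15, string s = Blue Red Red Blue Blue Blue Blue Red Blue Blue Blue Blue Red Blue Red.
value_1 [B]  L=[0]  R=[—]  gives 1
value_2 [BR]  L=[0]  R=[1]  gives 1/2
value_3 [BRR]  L=[0]  R=[1/2; 1]  gives 1/4
value_4 [BRRB]  L=[0; 1/4]  R=[1/2; 1]  gives 3/8
value_5 [BRRBB]  L=[0; 1/4; 3/8]  R=[1/2; 1]  gives 7/16
value_6 [BRRBBB]  L=[0; 1/4; 3/8; 7/16]  R=[1/2; 1]  gives 15/32
value_7 [BRRBBBB]  L=[0; 1/4; 3/8; 7/16; 15/32]  R=[1/2; 1]  gives 31/64
value_8 [BRRBBBBR]  L=[0; 1/4; 3/8; 7/16; 15/32]  R=[31/64; 1/2; 1]  gives 61/128
value_9 [BRRBBBBRB]  L=[0; 1/4; 3/8; 7/16; 15/32; 61/128]  R=[31/64; 1/2; 1]  gives 123/256
value_10 [BRRBBBBRBB]  L=[0; 1/4; 3/8; 7/16; 15/32; 61/128; 123/256]  R=[31/64; 1/2; 1]  gives 247/512
value_11 [BRRBBBBRBBB]  L=[0; 1/4; 3/8; 7/16; 15/32; 61/128; 123/256; 247/512]  R=[31/64; 1/2; 1]  gives 495/1024
value_12 [BRRBBBBRBBBB]  L=[0; 1/4; 3/8; 7/16; 15/32; 61/128; 123/256; 247/512; 495/1024]  R=[31/64; 1/2; 1]  gives 991/2048
value_13 [BRRBBBBRBBBBR]  L=[0; 1/4; 3/8; 7/16; 15/32; 61/128; 123/256; 247/512; 495/1024]  R=[991/2048; 31/64; 1/2; 1]  gives 1981/4096
value_14 [BRRBBBBRBBBBRB]  L=[0; 1/4; 3/8; 7/16; 15/32; 61/128; 123/256; 247/512; 495/1024; 1981/4096]  R=[991/2048; 31/64; 1/2; 1]  gives 3963/8192
value_15 [BRRBBBBRBBBBRBR]  L=[0; 1/4; 3/8; 7/16; 15/32; 61/128; 123/256; 247/512; 495/1024; 1981/4096]  R=[3963/8192; 991/2048; 31/64; 1/2; 1]  gives 7925/16384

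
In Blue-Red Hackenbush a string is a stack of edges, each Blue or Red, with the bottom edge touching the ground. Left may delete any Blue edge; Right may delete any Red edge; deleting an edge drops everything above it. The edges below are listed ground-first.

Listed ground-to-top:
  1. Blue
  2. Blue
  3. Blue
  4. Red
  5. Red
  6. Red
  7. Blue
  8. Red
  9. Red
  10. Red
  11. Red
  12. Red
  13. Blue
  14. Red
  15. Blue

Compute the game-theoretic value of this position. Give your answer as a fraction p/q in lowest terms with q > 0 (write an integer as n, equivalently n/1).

8715/4096

edge 1 of 15 (Blue): { 0 | · } → 1
edge 2 of 15 (Blue): { 0,1 | · } → 2
edge 3 of 15 (Blue): { 0,1,2 | · } → 3
edge 4 of 15 (Red): { 0,1,2 | 3 } → 5/2
edge 5 of 15 (Red): { 0,1,2 | 5/2,3 } → 9/4
edge 6 of 15 (Red): { 0,1,2 | 9/4,5/2,3 } → 17/8
edge 7 of 15 (Blue): { 0,1,2,17/8 | 9/4,5/2,3 } → 35/16
edge 8 of 15 (Red): { 0,1,2,17/8 | 35/16,9/4,5/2,3 } → 69/32
edge 9 of 15 (Red): { 0,1,2,17/8 | 69/32,35/16,9/4,5/2,3 } → 137/64
edge 10 of 15 (Red): { 0,1,2,17/8 | 137/64,69/32,35/16,9/4,5/2,3 } → 273/128
edge 11 of 15 (Red): { 0,1,2,17/8 | 273/128,137/64,69/32,35/16,9/4,5/2,3 } → 545/256
edge 12 of 15 (Red): { 0,1,2,17/8 | 545/256,273/128,137/64,69/32,35/16,9/4,5/2,3 } → 1089/512
edge 13 of 15 (Blue): { 0,1,2,17/8,1089/512 | 545/256,273/128,137/64,69/32,35/16,9/4,5/2,3 } → 2179/1024
edge 14 of 15 (Red): { 0,1,2,17/8,1089/512 | 2179/1024,545/256,273/128,137/64,69/32,35/16,9/4,5/2,3 } → 4357/2048
edge 15 of 15 (Blue): { 0,1,2,17/8,1089/512,4357/2048 | 2179/1024,545/256,273/128,137/64,69/32,35/16,9/4,5/2,3 } → 8715/4096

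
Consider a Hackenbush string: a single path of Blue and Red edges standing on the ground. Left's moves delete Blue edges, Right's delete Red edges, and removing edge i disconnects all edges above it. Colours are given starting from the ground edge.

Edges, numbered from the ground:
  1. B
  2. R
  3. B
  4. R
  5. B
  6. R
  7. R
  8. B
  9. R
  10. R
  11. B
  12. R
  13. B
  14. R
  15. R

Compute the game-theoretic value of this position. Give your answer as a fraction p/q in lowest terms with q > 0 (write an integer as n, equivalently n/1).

10537/16384

1 of 15 · B · max L 0 · min R +∞ → 1
2 of 15 · BR · max L 0 · min R 1 → 1/2
3 of 15 · BRB · max L 1/2 · min R 1 → 3/4
4 of 15 · BRBR · max L 1/2 · min R 3/4 → 5/8
5 of 15 · BRBRB · max L 5/8 · min R 3/4 → 11/16
6 of 15 · BRBRBR · max L 5/8 · min R 11/16 → 21/32
7 of 15 · BRBRBRR · max L 5/8 · min R 21/32 → 41/64
8 of 15 · BRBRBRRB · max L 41/64 · min R 21/32 → 83/128
9 of 15 · BRBRBRRBR · max L 41/64 · min R 83/128 → 165/256
10 of 15 · BRBRBRRBRR · max L 41/64 · min R 165/256 → 329/512
11 of 15 · BRBRBRRBRRB · max L 329/512 · min R 165/256 → 659/1024
12 of 15 · BRBRBRRBRRBR · max L 329/512 · min R 659/1024 → 1317/2048
13 of 15 · BRBRBRRBRRBRB · max L 1317/2048 · min R 659/1024 → 2635/4096
14 of 15 · BRBRBRRBRRBRBR · max L 1317/2048 · min R 2635/4096 → 5269/8192
15 of 15 · BRBRBRRBRRBRBRR · max L 1317/2048 · min R 5269/8192 → 10537/16384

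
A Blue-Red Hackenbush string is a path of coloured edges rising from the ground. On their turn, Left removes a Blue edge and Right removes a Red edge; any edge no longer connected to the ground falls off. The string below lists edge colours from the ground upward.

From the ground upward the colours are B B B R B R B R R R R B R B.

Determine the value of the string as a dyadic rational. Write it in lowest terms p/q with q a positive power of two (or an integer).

5387/2048

edge 1 of 14 (B): { 0 | ∅ } gives 1
edge 2 of 14 (B): { 0 1 | ∅ } gives 2
edge 3 of 14 (B): { 0 1 2 | ∅ } gives 3
edge 4 of 14 (R): { 0 1 2 | 3 } gives 5/2
edge 5 of 14 (B): { 0 1 2 5/2 | 3 } gives 11/4
edge 6 of 14 (R): { 0 1 2 5/2 | 11/4 3 } gives 21/8
edge 7 of 14 (B): { 0 1 2 5/2 21/8 | 11/4 3 } gives 43/16
edge 8 of 14 (R): { 0 1 2 5/2 21/8 | 43/16 11/4 3 } gives 85/32
edge 9 of 14 (R): { 0 1 2 5/2 21/8 | 85/32 43/16 11/4 3 } gives 169/64
edge 10 of 14 (R): { 0 1 2 5/2 21/8 | 169/64 85/32 43/16 11/4 3 } gives 337/128
edge 11 of 14 (R): { 0 1 2 5/2 21/8 | 337/128 169/64 85/32 43/16 11/4 3 } gives 673/256
edge 12 of 14 (B): { 0 1 2 5/2 21/8 673/256 | 337/128 169/64 85/32 43/16 11/4 3 } gives 1347/512
edge 13 of 14 (R): { 0 1 2 5/2 21/8 673/256 | 1347/512 337/128 169/64 85/32 43/16 11/4 3 } gives 2693/1024
edge 14 of 14 (B): { 0 1 2 5/2 21/8 673/256 2693/1024 | 1347/512 337/128 169/64 85/32 43/16 11/4 3 } gives 5387/2048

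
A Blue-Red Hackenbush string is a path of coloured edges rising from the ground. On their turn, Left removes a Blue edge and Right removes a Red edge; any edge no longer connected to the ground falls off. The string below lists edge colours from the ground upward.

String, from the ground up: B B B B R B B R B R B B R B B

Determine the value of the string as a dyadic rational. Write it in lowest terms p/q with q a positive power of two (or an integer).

7863/2048

1 of 15 · B · max L 0 · min R +∞ gives 1
2 of 15 · BB · max L 1 · min R +∞ gives 2
3 of 15 · BBB · max L 2 · min R +∞ gives 3
4 of 15 · BBBB · max L 3 · min R +∞ gives 4
5 of 15 · BBBBR · max L 3 · min R 4 gives 7/2
6 of 15 · BBBBRB · max L 7/2 · min R 4 gives 15/4
7 of 15 · BBBBRBB · max L 15/4 · min R 4 gives 31/8
8 of 15 · BBBBRBBR · max L 15/4 · min R 31/8 gives 61/16
9 of 15 · BBBBRBBRB · max L 61/16 · min R 31/8 gives 123/32
10 of 15 · BBBBRBBRBR · max L 61/16 · min R 123/32 gives 245/64
11 of 15 · BBBBRBBRBRB · max L 245/64 · min R 123/32 gives 491/128
12 of 15 · BBBBRBBRBRBB · max L 491/128 · min R 123/32 gives 983/256
13 of 15 · BBBBRBBRBRBBR · max L 491/128 · min R 983/256 gives 1965/512
14 of 15 · BBBBRBBRBRBBRB · max L 1965/512 · min R 983/256 gives 3931/1024
15 of 15 · BBBBRBBRBRBBRBB · max L 3931/1024 · min R 983/256 gives 7863/2048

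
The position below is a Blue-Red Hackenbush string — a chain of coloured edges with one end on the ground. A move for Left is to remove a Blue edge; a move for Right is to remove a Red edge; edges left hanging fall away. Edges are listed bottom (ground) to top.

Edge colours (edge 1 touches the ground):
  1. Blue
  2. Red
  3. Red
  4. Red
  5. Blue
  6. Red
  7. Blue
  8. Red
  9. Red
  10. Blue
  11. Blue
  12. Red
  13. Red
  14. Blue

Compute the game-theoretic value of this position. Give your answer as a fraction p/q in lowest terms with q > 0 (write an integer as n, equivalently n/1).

B: Left { 0 }, Right {  } so simplest 1
BR: Left { 0 }, Right { 1 } so simplest 1/2
BRR: Left { 0 }, Right { 1/2,1 } so simplest 1/4
BRRR: Left { 0 }, Right { 1/4,1/2,1 } so simplest 1/8
BRRRB: Left { 0,1/8 }, Right { 1/4,1/2,1 } so simplest 3/16
BRRRBR: Left { 0,1/8 }, Right { 3/16,1/4,1/2,1 } so simplest 5/32
BRRRBRB: Left { 0,1/8,5/32 }, Right { 3/16,1/4,1/2,1 } so simplest 11/64
BRRRBRBR: Left { 0,1/8,5/32 }, Right { 11/64,3/16,1/4,1/2,1 } so simplest 21/128
BRRRBRBRR: Left { 0,1/8,5/32 }, Right { 21/128,11/64,3/16,1/4,1/2,1 } so simplest 41/256
BRRRBRBRRB: Left { 0,1/8,5/32,41/256 }, Right { 21/128,11/64,3/16,1/4,1/2,1 } so simplest 83/512
BRRRBRBRRBB: Left { 0,1/8,5/32,41/256,83/512 }, Right { 21/128,11/64,3/16,1/4,1/2,1 } so simplest 167/1024
BRRRBRBRRBBR: Left { 0,1/8,5/32,41/256,83/512 }, Right { 167/1024,21/128,11/64,3/16,1/4,1/2,1 } so simplest 333/2048
BRRRBRBRRBBRR: Left { 0,1/8,5/32,41/256,83/512 }, Right { 333/2048,167/1024,21/128,11/64,3/16,1/4,1/2,1 } so simplest 665/4096
BRRRBRBRRBBRRB: Left { 0,1/8,5/32,41/256,83/512,665/4096 }, Right { 333/2048,167/1024,21/128,11/64,3/16,1/4,1/2,1 } so simplest 1331/8192

1331/8192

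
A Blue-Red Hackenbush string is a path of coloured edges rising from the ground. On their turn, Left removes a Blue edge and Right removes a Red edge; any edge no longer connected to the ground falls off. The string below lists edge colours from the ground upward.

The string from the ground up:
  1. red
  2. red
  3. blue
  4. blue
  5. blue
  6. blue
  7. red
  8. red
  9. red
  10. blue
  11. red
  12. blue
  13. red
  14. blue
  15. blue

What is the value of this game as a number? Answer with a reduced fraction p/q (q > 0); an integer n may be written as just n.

value_1 [r]  L=[·]  R=[0]  => -1
value_2 [rr]  L=[·]  R=[-1, 0]  => -2
value_3 [rrb]  L=[-2]  R=[-1, 0]  => -3/2
value_4 [rrbb]  L=[-2, -3/2]  R=[-1, 0]  => -5/4
value_5 [rrbbb]  L=[-2, -3/2, -5/4]  R=[-1, 0]  => -9/8
value_6 [rrbbbb]  L=[-2, -3/2, -5/4, -9/8]  R=[-1, 0]  => -17/16
value_7 [rrbbbbr]  L=[-2, -3/2, -5/4, -9/8]  R=[-17/16, -1, 0]  => -35/32
value_8 [rrbbbbrr]  L=[-2, -3/2, -5/4, -9/8]  R=[-35/32, -17/16, -1, 0]  => -71/64
value_9 [rrbbbbrrr]  L=[-2, -3/2, -5/4, -9/8]  R=[-71/64, -35/32, -17/16, -1, 0]  => -143/128
value_10 [rrbbbbrrrb]  L=[-2, -3/2, -5/4, -9/8, -143/128]  R=[-71/64, -35/32, -17/16, -1, 0]  => -285/256
value_11 [rrbbbbrrrbr]  L=[-2, -3/2, -5/4, -9/8, -143/128]  R=[-285/256, -71/64, -35/32, -17/16, -1, 0]  => -571/512
value_12 [rrbbbbrrrbrb]  L=[-2, -3/2, -5/4, -9/8, -143/128, -571/512]  R=[-285/256, -71/64, -35/32, -17/16, -1, 0]  => -1141/1024
value_13 [rrbbbbrrrbrbr]  L=[-2, -3/2, -5/4, -9/8, -143/128, -571/512]  R=[-1141/1024, -285/256, -71/64, -35/32, -17/16, -1, 0]  => -2283/2048
value_14 [rrbbbbrrrbrbrb]  L=[-2, -3/2, -5/4, -9/8, -143/128, -571/512, -2283/2048]  R=[-1141/1024, -285/256, -71/64, -35/32, -17/16, -1, 0]  => -4565/4096
value_15 [rrbbbbrrrbrbrbb]  L=[-2, -3/2, -5/4, -9/8, -143/128, -571/512, -2283/2048, -4565/4096]  R=[-1141/1024, -285/256, -71/64, -35/32, -17/16, -1, 0]  => -9129/8192

-9129/8192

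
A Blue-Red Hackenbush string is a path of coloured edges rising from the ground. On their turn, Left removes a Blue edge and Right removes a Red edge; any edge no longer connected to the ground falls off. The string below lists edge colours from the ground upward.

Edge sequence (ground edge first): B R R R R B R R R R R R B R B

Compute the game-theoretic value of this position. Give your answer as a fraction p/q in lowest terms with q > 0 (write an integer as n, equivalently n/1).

step 1: add B to get B; options L={ 0 } R={ (no moves) } so 1
step 2: add R to get BR; options L={ 0 } R={ 1 } so 1/2
step 3: add R to get BRR; options L={ 0 } R={ 1/2; 1 } so 1/4
step 4: add R to get BRRR; options L={ 0 } R={ 1/4; 1/2; 1 } so 1/8
step 5: add R to get BRRRR; options L={ 0 } R={ 1/8; 1/4; 1/2; 1 } so 1/16
step 6: add B to get BRRRRB; options L={ 0; 1/16 } R={ 1/8; 1/4; 1/2; 1 } so 3/32
step 7: add R to get BRRRRBR; options L={ 0; 1/16 } R={ 3/32; 1/8; 1/4; 1/2; 1 } so 5/64
step 8: add R to get BRRRRBRR; options L={ 0; 1/16 } R={ 5/64; 3/32; 1/8; 1/4; 1/2; 1 } so 9/128
step 9: add R to get BRRRRBRRR; options L={ 0; 1/16 } R={ 9/128; 5/64; 3/32; 1/8; 1/4; 1/2; 1 } so 17/256
step 10: add R to get BRRRRBRRRR; options L={ 0; 1/16 } R={ 17/256; 9/128; 5/64; 3/32; 1/8; 1/4; 1/2; 1 } so 33/512
step 11: add R to get BRRRRBRRRRR; options L={ 0; 1/16 } R={ 33/512; 17/256; 9/128; 5/64; 3/32; 1/8; 1/4; 1/2; 1 } so 65/1024
step 12: add R to get BRRRRBRRRRRR; options L={ 0; 1/16 } R={ 65/1024; 33/512; 17/256; 9/128; 5/64; 3/32; 1/8; 1/4; 1/2; 1 } so 129/2048
step 13: add B to get BRRRRBRRRRRRB; options L={ 0; 1/16; 129/2048 } R={ 65/1024; 33/512; 17/256; 9/128; 5/64; 3/32; 1/8; 1/4; 1/2; 1 } so 259/4096
step 14: add R to get BRRRRBRRRRRRBR; options L={ 0; 1/16; 129/2048 } R={ 259/4096; 65/1024; 33/512; 17/256; 9/128; 5/64; 3/32; 1/8; 1/4; 1/2; 1 } so 517/8192
step 15: add B to get BRRRRBRRRRRRBRB; options L={ 0; 1/16; 129/2048; 517/8192 } R={ 259/4096; 65/1024; 33/512; 17/256; 9/128; 5/64; 3/32; 1/8; 1/4; 1/2; 1 } so 1035/16384

1035/16384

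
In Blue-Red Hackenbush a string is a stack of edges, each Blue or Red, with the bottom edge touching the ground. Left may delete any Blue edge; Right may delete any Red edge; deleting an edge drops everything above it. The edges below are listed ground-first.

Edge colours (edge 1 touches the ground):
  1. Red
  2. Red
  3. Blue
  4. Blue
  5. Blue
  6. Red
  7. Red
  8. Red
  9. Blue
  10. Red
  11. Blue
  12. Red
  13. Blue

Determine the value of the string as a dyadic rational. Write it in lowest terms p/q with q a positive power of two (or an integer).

-2517/2048

Recurse on prefixes of the 13-edge string Red Red Blue Blue Blue Red Red Red Blue Red Blue Red Blue:
val(R) = { · | 0 } — -1
val(RR) = { · | -1, 0 } — -2
val(RRB) = { -2 | -1, 0 } — -3/2
val(RRBB) = { -2, -3/2 | -1, 0 } — -5/4
val(RRBBB) = { -2, -3/2, -5/4 | -1, 0 } — -9/8
val(RRBBBR) = { -2, -3/2, -5/4 | -9/8, -1, 0 } — -19/16
val(RRBBBRR) = { -2, -3/2, -5/4 | -19/16, -9/8, -1, 0 } — -39/32
val(RRBBBRRR) = { -2, -3/2, -5/4 | -39/32, -19/16, -9/8, -1, 0 } — -79/64
val(RRBBBRRRB) = { -2, -3/2, -5/4, -79/64 | -39/32, -19/16, -9/8, -1, 0 } — -157/128
val(RRBBBRRRBR) = { -2, -3/2, -5/4, -79/64 | -157/128, -39/32, -19/16, -9/8, -1, 0 } — -315/256
val(RRBBBRRRBRB) = { -2, -3/2, -5/4, -79/64, -315/256 | -157/128, -39/32, -19/16, -9/8, -1, 0 } — -629/512
val(RRBBBRRRBRBR) = { -2, -3/2, -5/4, -79/64, -315/256 | -629/512, -157/128, -39/32, -19/16, -9/8, -1, 0 } — -1259/1024
val(RRBBBRRRBRBRB) = { -2, -3/2, -5/4, -79/64, -315/256, -1259/1024 | -629/512, -157/128, -39/32, -19/16, -9/8, -1, 0 } — -2517/2048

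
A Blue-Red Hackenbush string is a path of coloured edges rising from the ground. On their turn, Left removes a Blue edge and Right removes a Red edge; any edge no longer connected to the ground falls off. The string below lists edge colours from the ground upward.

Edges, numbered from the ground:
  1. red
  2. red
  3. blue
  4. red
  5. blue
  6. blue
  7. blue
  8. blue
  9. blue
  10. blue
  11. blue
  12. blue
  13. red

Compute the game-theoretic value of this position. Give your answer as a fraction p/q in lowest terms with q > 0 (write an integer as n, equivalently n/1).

-3075/2048

step 1: add red to get r; options L={ ∅ } R={ 0 } — -1
step 2: add red to get rr; options L={ ∅ } R={ -1 0 } — -2
step 3: add blue to get rrb; options L={ -2 } R={ -1 0 } — -3/2
step 4: add red to get rrbr; options L={ -2 } R={ -3/2 -1 0 } — -7/4
step 5: add blue to get rrbrb; options L={ -2 -7/4 } R={ -3/2 -1 0 } — -13/8
step 6: add blue to get rrbrbb; options L={ -2 -7/4 -13/8 } R={ -3/2 -1 0 } — -25/16
step 7: add blue to get rrbrbbb; options L={ -2 -7/4 -13/8 -25/16 } R={ -3/2 -1 0 } — -49/32
step 8: add blue to get rrbrbbbb; options L={ -2 -7/4 -13/8 -25/16 -49/32 } R={ -3/2 -1 0 } — -97/64
step 9: add blue to get rrbrbbbbb; options L={ -2 -7/4 -13/8 -25/16 -49/32 -97/64 } R={ -3/2 -1 0 } — -193/128
step 10: add blue to get rrbrbbbbbb; options L={ -2 -7/4 -13/8 -25/16 -49/32 -97/64 -193/128 } R={ -3/2 -1 0 } — -385/256
step 11: add blue to get rrbrbbbbbbb; options L={ -2 -7/4 -13/8 -25/16 -49/32 -97/64 -193/128 -385/256 } R={ -3/2 -1 0 } — -769/512
step 12: add blue to get rrbrbbbbbbbb; options L={ -2 -7/4 -13/8 -25/16 -49/32 -97/64 -193/128 -385/256 -769/512 } R={ -3/2 -1 0 } — -1537/1024
step 13: add red to get rrbrbbbbbbbbr; options L={ -2 -7/4 -13/8 -25/16 -49/32 -97/64 -193/128 -385/256 -769/512 } R={ -1537/1024 -3/2 -1 0 } — -3075/2048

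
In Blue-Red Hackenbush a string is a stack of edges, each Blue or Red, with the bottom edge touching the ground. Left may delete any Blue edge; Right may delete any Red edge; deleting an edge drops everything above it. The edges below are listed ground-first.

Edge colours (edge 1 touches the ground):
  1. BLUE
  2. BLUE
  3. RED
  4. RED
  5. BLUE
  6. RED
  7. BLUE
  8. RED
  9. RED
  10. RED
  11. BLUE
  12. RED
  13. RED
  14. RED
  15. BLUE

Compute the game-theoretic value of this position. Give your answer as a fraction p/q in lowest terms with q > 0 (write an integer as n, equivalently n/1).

10787/8192

Recurse on prefixes of the 15-edge string BLUE BLUE RED RED BLUE RED BLUE RED RED RED BLUE RED RED RED BLUE:
edge 1 of 15 (BLUE): { 0 | none } = 1
edge 2 of 15 (BLUE): { 0, 1 | none } = 2
edge 3 of 15 (RED): { 0, 1 | 2 } = 3/2
edge 4 of 15 (RED): { 0, 1 | 3/2, 2 } = 5/4
edge 5 of 15 (BLUE): { 0, 1, 5/4 | 3/2, 2 } = 11/8
edge 6 of 15 (RED): { 0, 1, 5/4 | 11/8, 3/2, 2 } = 21/16
edge 7 of 15 (BLUE): { 0, 1, 5/4, 21/16 | 11/8, 3/2, 2 } = 43/32
edge 8 of 15 (RED): { 0, 1, 5/4, 21/16 | 43/32, 11/8, 3/2, 2 } = 85/64
edge 9 of 15 (RED): { 0, 1, 5/4, 21/16 | 85/64, 43/32, 11/8, 3/2, 2 } = 169/128
edge 10 of 15 (RED): { 0, 1, 5/4, 21/16 | 169/128, 85/64, 43/32, 11/8, 3/2, 2 } = 337/256
edge 11 of 15 (BLUE): { 0, 1, 5/4, 21/16, 337/256 | 169/128, 85/64, 43/32, 11/8, 3/2, 2 } = 675/512
edge 12 of 15 (RED): { 0, 1, 5/4, 21/16, 337/256 | 675/512, 169/128, 85/64, 43/32, 11/8, 3/2, 2 } = 1349/1024
edge 13 of 15 (RED): { 0, 1, 5/4, 21/16, 337/256 | 1349/1024, 675/512, 169/128, 85/64, 43/32, 11/8, 3/2, 2 } = 2697/2048
edge 14 of 15 (RED): { 0, 1, 5/4, 21/16, 337/256 | 2697/2048, 1349/1024, 675/512, 169/128, 85/64, 43/32, 11/8, 3/2, 2 } = 5393/4096
edge 15 of 15 (BLUE): { 0, 1, 5/4, 21/16, 337/256, 5393/4096 | 2697/2048, 1349/1024, 675/512, 169/128, 85/64, 43/32, 11/8, 3/2, 2 } = 10787/8192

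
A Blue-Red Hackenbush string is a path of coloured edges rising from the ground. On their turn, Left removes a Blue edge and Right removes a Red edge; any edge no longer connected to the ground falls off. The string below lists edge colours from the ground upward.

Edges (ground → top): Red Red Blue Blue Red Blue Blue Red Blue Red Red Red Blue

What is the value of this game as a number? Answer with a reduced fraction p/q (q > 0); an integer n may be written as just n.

-2653/2048

edge 1 of 13 (Red): { ∅ | 0 } so -1
edge 2 of 13 (Red): { ∅ | -1; 0 } so -2
edge 3 of 13 (Blue): { -2 | -1; 0 } so -3/2
edge 4 of 13 (Blue): { -2; -3/2 | -1; 0 } so -5/4
edge 5 of 13 (Red): { -2; -3/2 | -5/4; -1; 0 } so -11/8
edge 6 of 13 (Blue): { -2; -3/2; -11/8 | -5/4; -1; 0 } so -21/16
edge 7 of 13 (Blue): { -2; -3/2; -11/8; -21/16 | -5/4; -1; 0 } so -41/32
edge 8 of 13 (Red): { -2; -3/2; -11/8; -21/16 | -41/32; -5/4; -1; 0 } so -83/64
edge 9 of 13 (Blue): { -2; -3/2; -11/8; -21/16; -83/64 | -41/32; -5/4; -1; 0 } so -165/128
edge 10 of 13 (Red): { -2; -3/2; -11/8; -21/16; -83/64 | -165/128; -41/32; -5/4; -1; 0 } so -331/256
edge 11 of 13 (Red): { -2; -3/2; -11/8; -21/16; -83/64 | -331/256; -165/128; -41/32; -5/4; -1; 0 } so -663/512
edge 12 of 13 (Red): { -2; -3/2; -11/8; -21/16; -83/64 | -663/512; -331/256; -165/128; -41/32; -5/4; -1; 0 } so -1327/1024
edge 13 of 13 (Blue): { -2; -3/2; -11/8; -21/16; -83/64; -1327/1024 | -663/512; -331/256; -165/128; -41/32; -5/4; -1; 0 } so -2653/2048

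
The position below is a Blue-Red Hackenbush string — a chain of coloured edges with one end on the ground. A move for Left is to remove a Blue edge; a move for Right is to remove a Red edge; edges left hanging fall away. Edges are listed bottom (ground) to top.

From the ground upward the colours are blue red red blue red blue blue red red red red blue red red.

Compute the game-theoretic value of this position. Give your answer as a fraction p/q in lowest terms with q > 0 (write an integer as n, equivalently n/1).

2825/8192

Build g(s[:k]) for k = 1..14, string s = blue red red blue red blue blue red red red red blue red red.
g(b) = { 0 |  } → 1
g(br) = { 0 | 1 } → 1/2
g(brr) = { 0 | 1/2,1 } → 1/4
g(brrb) = { 0,1/4 | 1/2,1 } → 3/8
g(brrbr) = { 0,1/4 | 3/8,1/2,1 } → 5/16
g(brrbrb) = { 0,1/4,5/16 | 3/8,1/2,1 } → 11/32
g(brrbrbb) = { 0,1/4,5/16,11/32 | 3/8,1/2,1 } → 23/64
g(brrbrbbr) = { 0,1/4,5/16,11/32 | 23/64,3/8,1/2,1 } → 45/128
g(brrbrbbrr) = { 0,1/4,5/16,11/32 | 45/128,23/64,3/8,1/2,1 } → 89/256
g(brrbrbbrrr) = { 0,1/4,5/16,11/32 | 89/256,45/128,23/64,3/8,1/2,1 } → 177/512
g(brrbrbbrrrr) = { 0,1/4,5/16,11/32 | 177/512,89/256,45/128,23/64,3/8,1/2,1 } → 353/1024
g(brrbrbbrrrrb) = { 0,1/4,5/16,11/32,353/1024 | 177/512,89/256,45/128,23/64,3/8,1/2,1 } → 707/2048
g(brrbrbbrrrrbr) = { 0,1/4,5/16,11/32,353/1024 | 707/2048,177/512,89/256,45/128,23/64,3/8,1/2,1 } → 1413/4096
g(brrbrbbrrrrbrr) = { 0,1/4,5/16,11/32,353/1024 | 1413/4096,707/2048,177/512,89/256,45/128,23/64,3/8,1/2,1 } → 2825/8192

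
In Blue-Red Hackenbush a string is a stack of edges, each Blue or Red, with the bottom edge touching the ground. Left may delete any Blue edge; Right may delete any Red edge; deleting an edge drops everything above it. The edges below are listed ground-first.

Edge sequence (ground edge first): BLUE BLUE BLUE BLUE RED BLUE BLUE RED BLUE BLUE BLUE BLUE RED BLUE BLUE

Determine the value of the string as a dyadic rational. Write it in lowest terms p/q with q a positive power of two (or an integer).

Prefix values for BLUE BLUE BLUE BLUE RED BLUE BLUE RED BLUE BLUE BLUE BLUE RED BLUE BLUE via {L|R} + simplicity:
v(B) = { 0 | none } so 1
v(BB) = { 0, 1 | none } so 2
v(BBB) = { 0, 1, 2 | none } so 3
v(BBBB) = { 0, 1, 2, 3 | none } so 4
v(BBBBR) = { 0, 1, 2, 3 | 4 } so 7/2
v(BBBBRB) = { 0, 1, 2, 3, 7/2 | 4 } so 15/4
v(BBBBRBB) = { 0, 1, 2, 3, 7/2, 15/4 | 4 } so 31/8
v(BBBBRBBR) = { 0, 1, 2, 3, 7/2, 15/4 | 31/8, 4 } so 61/16
v(BBBBRBBRB) = { 0, 1, 2, 3, 7/2, 15/4, 61/16 | 31/8, 4 } so 123/32
v(BBBBRBBRBB) = { 0, 1, 2, 3, 7/2, 15/4, 61/16, 123/32 | 31/8, 4 } so 247/64
v(BBBBRBBRBBB) = { 0, 1, 2, 3, 7/2, 15/4, 61/16, 123/32, 247/64 | 31/8, 4 } so 495/128
v(BBBBRBBRBBBB) = { 0, 1, 2, 3, 7/2, 15/4, 61/16, 123/32, 247/64, 495/128 | 31/8, 4 } so 991/256
v(BBBBRBBRBBBBR) = { 0, 1, 2, 3, 7/2, 15/4, 61/16, 123/32, 247/64, 495/128 | 991/256, 31/8, 4 } so 1981/512
v(BBBBRBBRBBBBRB) = { 0, 1, 2, 3, 7/2, 15/4, 61/16, 123/32, 247/64, 495/128, 1981/512 | 991/256, 31/8, 4 } so 3963/1024
v(BBBBRBBRBBBBRBB) = { 0, 1, 2, 3, 7/2, 15/4, 61/16, 123/32, 247/64, 495/128, 1981/512, 3963/1024 | 991/256, 31/8, 4 } so 7927/2048

7927/2048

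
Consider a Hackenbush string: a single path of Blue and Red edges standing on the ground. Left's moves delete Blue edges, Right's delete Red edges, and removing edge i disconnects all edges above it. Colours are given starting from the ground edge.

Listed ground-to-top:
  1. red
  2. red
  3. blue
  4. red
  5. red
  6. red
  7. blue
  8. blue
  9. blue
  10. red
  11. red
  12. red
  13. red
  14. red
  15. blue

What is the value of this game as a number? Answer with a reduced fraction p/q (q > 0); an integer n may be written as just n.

1 of 15 · r · max L −∞ · min R 0 so -1
2 of 15 · rr · max L −∞ · min R -1 so -2
3 of 15 · rrb · max L -2 · min R -1 so -3/2
4 of 15 · rrbr · max L -2 · min R -3/2 so -7/4
5 of 15 · rrbrr · max L -2 · min R -7/4 so -15/8
6 of 15 · rrbrrr · max L -2 · min R -15/8 so -31/16
7 of 15 · rrbrrrb · max L -31/16 · min R -15/8 so -61/32
8 of 15 · rrbrrrbb · max L -61/32 · min R -15/8 so -121/64
9 of 15 · rrbrrrbbb · max L -121/64 · min R -15/8 so -241/128
10 of 15 · rrbrrrbbbr · max L -121/64 · min R -241/128 so -483/256
11 of 15 · rrbrrrbbbrr · max L -121/64 · min R -483/256 so -967/512
12 of 15 · rrbrrrbbbrrr · max L -121/64 · min R -967/512 so -1935/1024
13 of 15 · rrbrrrbbbrrrr · max L -121/64 · min R -1935/1024 so -3871/2048
14 of 15 · rrbrrrbbbrrrrr · max L -121/64 · min R -3871/2048 so -7743/4096
15 of 15 · rrbrrrbbbrrrrrb · max L -7743/4096 · min R -3871/2048 so -15485/8192

-15485/8192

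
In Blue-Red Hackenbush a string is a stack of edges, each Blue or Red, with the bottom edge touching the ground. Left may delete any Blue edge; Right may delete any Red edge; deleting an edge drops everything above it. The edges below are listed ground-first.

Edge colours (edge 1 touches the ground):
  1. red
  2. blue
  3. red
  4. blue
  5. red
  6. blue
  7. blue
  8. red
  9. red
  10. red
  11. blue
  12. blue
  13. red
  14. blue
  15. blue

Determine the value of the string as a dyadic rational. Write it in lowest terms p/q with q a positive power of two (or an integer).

-10697/16384

g(r) = { · | 0 } — -1
g(rb) = { -1 | 0 } — -1/2
g(rbr) = { -1 | -1/2 0 } — -3/4
g(rbrb) = { -1 -3/4 | -1/2 0 } — -5/8
g(rbrbr) = { -1 -3/4 | -5/8 -1/2 0 } — -11/16
g(rbrbrb) = { -1 -3/4 -11/16 | -5/8 -1/2 0 } — -21/32
g(rbrbrbb) = { -1 -3/4 -11/16 -21/32 | -5/8 -1/2 0 } — -41/64
g(rbrbrbbr) = { -1 -3/4 -11/16 -21/32 | -41/64 -5/8 -1/2 0 } — -83/128
g(rbrbrbbrr) = { -1 -3/4 -11/16 -21/32 | -83/128 -41/64 -5/8 -1/2 0 } — -167/256
g(rbrbrbbrrr) = { -1 -3/4 -11/16 -21/32 | -167/256 -83/128 -41/64 -5/8 -1/2 0 } — -335/512
g(rbrbrbbrrrb) = { -1 -3/4 -11/16 -21/32 -335/512 | -167/256 -83/128 -41/64 -5/8 -1/2 0 } — -669/1024
g(rbrbrbbrrrbb) = { -1 -3/4 -11/16 -21/32 -335/512 -669/1024 | -167/256 -83/128 -41/64 -5/8 -1/2 0 } — -1337/2048
g(rbrbrbbrrrbbr) = { -1 -3/4 -11/16 -21/32 -335/512 -669/1024 | -1337/2048 -167/256 -83/128 -41/64 -5/8 -1/2 0 } — -2675/4096
g(rbrbrbbrrrbbrb) = { -1 -3/4 -11/16 -21/32 -335/512 -669/1024 -2675/4096 | -1337/2048 -167/256 -83/128 -41/64 -5/8 -1/2 0 } — -5349/8192
g(rbrbrbbrrrbbrbb) = { -1 -3/4 -11/16 -21/32 -335/512 -669/1024 -2675/4096 -5349/8192 | -1337/2048 -167/256 -83/128 -41/64 -5/8 -1/2 0 } — -10697/16384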